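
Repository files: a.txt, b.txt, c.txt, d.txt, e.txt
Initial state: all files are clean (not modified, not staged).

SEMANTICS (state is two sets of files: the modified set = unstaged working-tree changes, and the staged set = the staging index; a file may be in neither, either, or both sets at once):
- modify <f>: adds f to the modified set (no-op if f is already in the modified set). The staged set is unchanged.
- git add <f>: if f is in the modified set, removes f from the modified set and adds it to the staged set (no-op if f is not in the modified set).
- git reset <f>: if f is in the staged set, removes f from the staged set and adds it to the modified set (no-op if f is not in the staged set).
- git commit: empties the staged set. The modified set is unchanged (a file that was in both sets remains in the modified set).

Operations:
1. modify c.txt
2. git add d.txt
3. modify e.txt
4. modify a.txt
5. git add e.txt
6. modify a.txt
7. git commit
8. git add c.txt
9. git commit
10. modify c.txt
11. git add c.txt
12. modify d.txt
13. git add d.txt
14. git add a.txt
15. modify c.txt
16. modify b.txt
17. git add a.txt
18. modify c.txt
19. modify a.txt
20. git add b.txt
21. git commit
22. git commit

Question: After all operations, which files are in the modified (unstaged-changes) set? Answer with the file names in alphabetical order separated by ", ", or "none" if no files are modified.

After op 1 (modify c.txt): modified={c.txt} staged={none}
After op 2 (git add d.txt): modified={c.txt} staged={none}
After op 3 (modify e.txt): modified={c.txt, e.txt} staged={none}
After op 4 (modify a.txt): modified={a.txt, c.txt, e.txt} staged={none}
After op 5 (git add e.txt): modified={a.txt, c.txt} staged={e.txt}
After op 6 (modify a.txt): modified={a.txt, c.txt} staged={e.txt}
After op 7 (git commit): modified={a.txt, c.txt} staged={none}
After op 8 (git add c.txt): modified={a.txt} staged={c.txt}
After op 9 (git commit): modified={a.txt} staged={none}
After op 10 (modify c.txt): modified={a.txt, c.txt} staged={none}
After op 11 (git add c.txt): modified={a.txt} staged={c.txt}
After op 12 (modify d.txt): modified={a.txt, d.txt} staged={c.txt}
After op 13 (git add d.txt): modified={a.txt} staged={c.txt, d.txt}
After op 14 (git add a.txt): modified={none} staged={a.txt, c.txt, d.txt}
After op 15 (modify c.txt): modified={c.txt} staged={a.txt, c.txt, d.txt}
After op 16 (modify b.txt): modified={b.txt, c.txt} staged={a.txt, c.txt, d.txt}
After op 17 (git add a.txt): modified={b.txt, c.txt} staged={a.txt, c.txt, d.txt}
After op 18 (modify c.txt): modified={b.txt, c.txt} staged={a.txt, c.txt, d.txt}
After op 19 (modify a.txt): modified={a.txt, b.txt, c.txt} staged={a.txt, c.txt, d.txt}
After op 20 (git add b.txt): modified={a.txt, c.txt} staged={a.txt, b.txt, c.txt, d.txt}
After op 21 (git commit): modified={a.txt, c.txt} staged={none}
After op 22 (git commit): modified={a.txt, c.txt} staged={none}

Answer: a.txt, c.txt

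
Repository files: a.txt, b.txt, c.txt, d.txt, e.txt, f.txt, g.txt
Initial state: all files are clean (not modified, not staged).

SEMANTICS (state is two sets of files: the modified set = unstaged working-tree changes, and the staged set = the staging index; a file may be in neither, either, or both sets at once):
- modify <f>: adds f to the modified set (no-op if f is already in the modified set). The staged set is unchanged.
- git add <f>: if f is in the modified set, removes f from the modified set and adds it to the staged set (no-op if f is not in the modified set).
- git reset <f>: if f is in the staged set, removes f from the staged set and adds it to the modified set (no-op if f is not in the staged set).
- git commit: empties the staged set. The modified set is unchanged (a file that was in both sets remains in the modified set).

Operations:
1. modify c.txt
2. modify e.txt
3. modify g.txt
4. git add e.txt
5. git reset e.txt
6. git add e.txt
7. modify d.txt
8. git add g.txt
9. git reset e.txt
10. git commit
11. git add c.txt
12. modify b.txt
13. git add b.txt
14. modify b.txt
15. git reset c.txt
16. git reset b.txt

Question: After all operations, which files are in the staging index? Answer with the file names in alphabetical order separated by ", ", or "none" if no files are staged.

Answer: none

Derivation:
After op 1 (modify c.txt): modified={c.txt} staged={none}
After op 2 (modify e.txt): modified={c.txt, e.txt} staged={none}
After op 3 (modify g.txt): modified={c.txt, e.txt, g.txt} staged={none}
After op 4 (git add e.txt): modified={c.txt, g.txt} staged={e.txt}
After op 5 (git reset e.txt): modified={c.txt, e.txt, g.txt} staged={none}
After op 6 (git add e.txt): modified={c.txt, g.txt} staged={e.txt}
After op 7 (modify d.txt): modified={c.txt, d.txt, g.txt} staged={e.txt}
After op 8 (git add g.txt): modified={c.txt, d.txt} staged={e.txt, g.txt}
After op 9 (git reset e.txt): modified={c.txt, d.txt, e.txt} staged={g.txt}
After op 10 (git commit): modified={c.txt, d.txt, e.txt} staged={none}
After op 11 (git add c.txt): modified={d.txt, e.txt} staged={c.txt}
After op 12 (modify b.txt): modified={b.txt, d.txt, e.txt} staged={c.txt}
After op 13 (git add b.txt): modified={d.txt, e.txt} staged={b.txt, c.txt}
After op 14 (modify b.txt): modified={b.txt, d.txt, e.txt} staged={b.txt, c.txt}
After op 15 (git reset c.txt): modified={b.txt, c.txt, d.txt, e.txt} staged={b.txt}
After op 16 (git reset b.txt): modified={b.txt, c.txt, d.txt, e.txt} staged={none}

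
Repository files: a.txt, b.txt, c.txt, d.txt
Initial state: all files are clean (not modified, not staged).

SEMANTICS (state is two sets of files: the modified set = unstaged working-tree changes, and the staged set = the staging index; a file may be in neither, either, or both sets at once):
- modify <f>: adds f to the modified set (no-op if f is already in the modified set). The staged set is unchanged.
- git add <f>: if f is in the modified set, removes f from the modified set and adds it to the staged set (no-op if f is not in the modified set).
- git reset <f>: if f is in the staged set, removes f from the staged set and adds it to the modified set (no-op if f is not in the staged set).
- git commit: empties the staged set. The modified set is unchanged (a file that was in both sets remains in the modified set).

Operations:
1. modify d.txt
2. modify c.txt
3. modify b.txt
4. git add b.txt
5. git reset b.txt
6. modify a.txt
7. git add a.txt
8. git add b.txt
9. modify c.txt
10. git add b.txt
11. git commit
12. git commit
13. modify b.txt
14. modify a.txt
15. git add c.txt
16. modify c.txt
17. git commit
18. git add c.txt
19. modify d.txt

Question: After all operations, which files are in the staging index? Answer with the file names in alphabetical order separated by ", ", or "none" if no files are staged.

Answer: c.txt

Derivation:
After op 1 (modify d.txt): modified={d.txt} staged={none}
After op 2 (modify c.txt): modified={c.txt, d.txt} staged={none}
After op 3 (modify b.txt): modified={b.txt, c.txt, d.txt} staged={none}
After op 4 (git add b.txt): modified={c.txt, d.txt} staged={b.txt}
After op 5 (git reset b.txt): modified={b.txt, c.txt, d.txt} staged={none}
After op 6 (modify a.txt): modified={a.txt, b.txt, c.txt, d.txt} staged={none}
After op 7 (git add a.txt): modified={b.txt, c.txt, d.txt} staged={a.txt}
After op 8 (git add b.txt): modified={c.txt, d.txt} staged={a.txt, b.txt}
After op 9 (modify c.txt): modified={c.txt, d.txt} staged={a.txt, b.txt}
After op 10 (git add b.txt): modified={c.txt, d.txt} staged={a.txt, b.txt}
After op 11 (git commit): modified={c.txt, d.txt} staged={none}
After op 12 (git commit): modified={c.txt, d.txt} staged={none}
After op 13 (modify b.txt): modified={b.txt, c.txt, d.txt} staged={none}
After op 14 (modify a.txt): modified={a.txt, b.txt, c.txt, d.txt} staged={none}
After op 15 (git add c.txt): modified={a.txt, b.txt, d.txt} staged={c.txt}
After op 16 (modify c.txt): modified={a.txt, b.txt, c.txt, d.txt} staged={c.txt}
After op 17 (git commit): modified={a.txt, b.txt, c.txt, d.txt} staged={none}
After op 18 (git add c.txt): modified={a.txt, b.txt, d.txt} staged={c.txt}
After op 19 (modify d.txt): modified={a.txt, b.txt, d.txt} staged={c.txt}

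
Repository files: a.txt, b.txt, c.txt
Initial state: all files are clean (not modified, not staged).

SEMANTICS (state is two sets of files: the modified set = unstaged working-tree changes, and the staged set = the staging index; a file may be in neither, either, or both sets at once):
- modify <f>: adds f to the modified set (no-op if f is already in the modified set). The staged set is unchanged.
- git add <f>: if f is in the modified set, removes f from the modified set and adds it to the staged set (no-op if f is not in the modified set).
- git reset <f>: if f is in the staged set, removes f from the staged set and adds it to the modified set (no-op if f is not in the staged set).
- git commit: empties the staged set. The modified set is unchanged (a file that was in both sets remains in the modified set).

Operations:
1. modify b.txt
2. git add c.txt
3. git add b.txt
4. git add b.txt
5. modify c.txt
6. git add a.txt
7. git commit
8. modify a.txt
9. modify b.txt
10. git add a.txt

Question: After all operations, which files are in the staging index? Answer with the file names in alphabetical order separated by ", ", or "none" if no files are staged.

After op 1 (modify b.txt): modified={b.txt} staged={none}
After op 2 (git add c.txt): modified={b.txt} staged={none}
After op 3 (git add b.txt): modified={none} staged={b.txt}
After op 4 (git add b.txt): modified={none} staged={b.txt}
After op 5 (modify c.txt): modified={c.txt} staged={b.txt}
After op 6 (git add a.txt): modified={c.txt} staged={b.txt}
After op 7 (git commit): modified={c.txt} staged={none}
After op 8 (modify a.txt): modified={a.txt, c.txt} staged={none}
After op 9 (modify b.txt): modified={a.txt, b.txt, c.txt} staged={none}
After op 10 (git add a.txt): modified={b.txt, c.txt} staged={a.txt}

Answer: a.txt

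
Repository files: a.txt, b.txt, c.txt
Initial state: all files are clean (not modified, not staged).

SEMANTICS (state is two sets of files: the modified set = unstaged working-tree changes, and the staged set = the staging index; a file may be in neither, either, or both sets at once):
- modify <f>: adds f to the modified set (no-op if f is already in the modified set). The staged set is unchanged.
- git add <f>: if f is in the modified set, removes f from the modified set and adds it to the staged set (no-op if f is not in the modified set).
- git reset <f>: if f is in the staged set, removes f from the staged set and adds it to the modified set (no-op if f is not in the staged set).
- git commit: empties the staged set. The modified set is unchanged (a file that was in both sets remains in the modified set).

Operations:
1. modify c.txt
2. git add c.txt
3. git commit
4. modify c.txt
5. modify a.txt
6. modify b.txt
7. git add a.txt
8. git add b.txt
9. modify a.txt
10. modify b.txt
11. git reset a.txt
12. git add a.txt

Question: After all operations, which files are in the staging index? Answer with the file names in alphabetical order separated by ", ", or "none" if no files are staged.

Answer: a.txt, b.txt

Derivation:
After op 1 (modify c.txt): modified={c.txt} staged={none}
After op 2 (git add c.txt): modified={none} staged={c.txt}
After op 3 (git commit): modified={none} staged={none}
After op 4 (modify c.txt): modified={c.txt} staged={none}
After op 5 (modify a.txt): modified={a.txt, c.txt} staged={none}
After op 6 (modify b.txt): modified={a.txt, b.txt, c.txt} staged={none}
After op 7 (git add a.txt): modified={b.txt, c.txt} staged={a.txt}
After op 8 (git add b.txt): modified={c.txt} staged={a.txt, b.txt}
After op 9 (modify a.txt): modified={a.txt, c.txt} staged={a.txt, b.txt}
After op 10 (modify b.txt): modified={a.txt, b.txt, c.txt} staged={a.txt, b.txt}
After op 11 (git reset a.txt): modified={a.txt, b.txt, c.txt} staged={b.txt}
After op 12 (git add a.txt): modified={b.txt, c.txt} staged={a.txt, b.txt}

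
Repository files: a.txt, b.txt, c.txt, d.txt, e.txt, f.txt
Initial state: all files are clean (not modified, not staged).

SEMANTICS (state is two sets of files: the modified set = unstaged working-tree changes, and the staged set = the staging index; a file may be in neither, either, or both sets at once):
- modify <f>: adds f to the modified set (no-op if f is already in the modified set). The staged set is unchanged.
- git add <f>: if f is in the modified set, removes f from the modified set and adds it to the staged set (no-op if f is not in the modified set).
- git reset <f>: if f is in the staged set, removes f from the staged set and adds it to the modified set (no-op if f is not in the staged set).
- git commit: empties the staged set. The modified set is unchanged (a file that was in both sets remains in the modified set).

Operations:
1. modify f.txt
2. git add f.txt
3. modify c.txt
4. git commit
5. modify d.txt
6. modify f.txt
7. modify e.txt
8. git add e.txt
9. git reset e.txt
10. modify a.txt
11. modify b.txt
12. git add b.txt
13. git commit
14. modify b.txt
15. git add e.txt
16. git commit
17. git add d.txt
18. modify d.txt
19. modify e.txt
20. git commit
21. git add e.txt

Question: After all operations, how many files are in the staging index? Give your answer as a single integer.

Answer: 1

Derivation:
After op 1 (modify f.txt): modified={f.txt} staged={none}
After op 2 (git add f.txt): modified={none} staged={f.txt}
After op 3 (modify c.txt): modified={c.txt} staged={f.txt}
After op 4 (git commit): modified={c.txt} staged={none}
After op 5 (modify d.txt): modified={c.txt, d.txt} staged={none}
After op 6 (modify f.txt): modified={c.txt, d.txt, f.txt} staged={none}
After op 7 (modify e.txt): modified={c.txt, d.txt, e.txt, f.txt} staged={none}
After op 8 (git add e.txt): modified={c.txt, d.txt, f.txt} staged={e.txt}
After op 9 (git reset e.txt): modified={c.txt, d.txt, e.txt, f.txt} staged={none}
After op 10 (modify a.txt): modified={a.txt, c.txt, d.txt, e.txt, f.txt} staged={none}
After op 11 (modify b.txt): modified={a.txt, b.txt, c.txt, d.txt, e.txt, f.txt} staged={none}
After op 12 (git add b.txt): modified={a.txt, c.txt, d.txt, e.txt, f.txt} staged={b.txt}
After op 13 (git commit): modified={a.txt, c.txt, d.txt, e.txt, f.txt} staged={none}
After op 14 (modify b.txt): modified={a.txt, b.txt, c.txt, d.txt, e.txt, f.txt} staged={none}
After op 15 (git add e.txt): modified={a.txt, b.txt, c.txt, d.txt, f.txt} staged={e.txt}
After op 16 (git commit): modified={a.txt, b.txt, c.txt, d.txt, f.txt} staged={none}
After op 17 (git add d.txt): modified={a.txt, b.txt, c.txt, f.txt} staged={d.txt}
After op 18 (modify d.txt): modified={a.txt, b.txt, c.txt, d.txt, f.txt} staged={d.txt}
After op 19 (modify e.txt): modified={a.txt, b.txt, c.txt, d.txt, e.txt, f.txt} staged={d.txt}
After op 20 (git commit): modified={a.txt, b.txt, c.txt, d.txt, e.txt, f.txt} staged={none}
After op 21 (git add e.txt): modified={a.txt, b.txt, c.txt, d.txt, f.txt} staged={e.txt}
Final staged set: {e.txt} -> count=1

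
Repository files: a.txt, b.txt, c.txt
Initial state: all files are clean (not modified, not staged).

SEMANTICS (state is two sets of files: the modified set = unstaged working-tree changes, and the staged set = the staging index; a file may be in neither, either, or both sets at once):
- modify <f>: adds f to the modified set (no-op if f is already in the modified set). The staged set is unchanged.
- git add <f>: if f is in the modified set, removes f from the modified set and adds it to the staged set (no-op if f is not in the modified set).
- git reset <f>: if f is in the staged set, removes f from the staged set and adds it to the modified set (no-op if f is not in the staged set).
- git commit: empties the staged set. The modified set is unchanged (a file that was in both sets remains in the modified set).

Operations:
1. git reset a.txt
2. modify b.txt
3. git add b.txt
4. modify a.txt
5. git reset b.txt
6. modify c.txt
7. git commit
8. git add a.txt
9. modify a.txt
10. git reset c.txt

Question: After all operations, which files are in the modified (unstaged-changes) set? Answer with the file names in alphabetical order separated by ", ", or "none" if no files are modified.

Answer: a.txt, b.txt, c.txt

Derivation:
After op 1 (git reset a.txt): modified={none} staged={none}
After op 2 (modify b.txt): modified={b.txt} staged={none}
After op 3 (git add b.txt): modified={none} staged={b.txt}
After op 4 (modify a.txt): modified={a.txt} staged={b.txt}
After op 5 (git reset b.txt): modified={a.txt, b.txt} staged={none}
After op 6 (modify c.txt): modified={a.txt, b.txt, c.txt} staged={none}
After op 7 (git commit): modified={a.txt, b.txt, c.txt} staged={none}
After op 8 (git add a.txt): modified={b.txt, c.txt} staged={a.txt}
After op 9 (modify a.txt): modified={a.txt, b.txt, c.txt} staged={a.txt}
After op 10 (git reset c.txt): modified={a.txt, b.txt, c.txt} staged={a.txt}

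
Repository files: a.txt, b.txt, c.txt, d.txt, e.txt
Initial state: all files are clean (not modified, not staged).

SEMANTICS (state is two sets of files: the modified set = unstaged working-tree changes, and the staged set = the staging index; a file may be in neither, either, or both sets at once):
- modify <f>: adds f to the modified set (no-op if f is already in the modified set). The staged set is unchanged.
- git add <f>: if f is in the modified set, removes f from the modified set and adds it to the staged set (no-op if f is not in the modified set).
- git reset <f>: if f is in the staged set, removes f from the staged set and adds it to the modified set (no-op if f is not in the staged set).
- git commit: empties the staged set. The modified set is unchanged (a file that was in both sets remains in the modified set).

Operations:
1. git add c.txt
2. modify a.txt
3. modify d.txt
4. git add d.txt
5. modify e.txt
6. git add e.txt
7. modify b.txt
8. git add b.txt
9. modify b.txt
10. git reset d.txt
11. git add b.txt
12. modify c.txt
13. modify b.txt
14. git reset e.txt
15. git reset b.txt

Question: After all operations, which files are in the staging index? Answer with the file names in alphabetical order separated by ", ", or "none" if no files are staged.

After op 1 (git add c.txt): modified={none} staged={none}
After op 2 (modify a.txt): modified={a.txt} staged={none}
After op 3 (modify d.txt): modified={a.txt, d.txt} staged={none}
After op 4 (git add d.txt): modified={a.txt} staged={d.txt}
After op 5 (modify e.txt): modified={a.txt, e.txt} staged={d.txt}
After op 6 (git add e.txt): modified={a.txt} staged={d.txt, e.txt}
After op 7 (modify b.txt): modified={a.txt, b.txt} staged={d.txt, e.txt}
After op 8 (git add b.txt): modified={a.txt} staged={b.txt, d.txt, e.txt}
After op 9 (modify b.txt): modified={a.txt, b.txt} staged={b.txt, d.txt, e.txt}
After op 10 (git reset d.txt): modified={a.txt, b.txt, d.txt} staged={b.txt, e.txt}
After op 11 (git add b.txt): modified={a.txt, d.txt} staged={b.txt, e.txt}
After op 12 (modify c.txt): modified={a.txt, c.txt, d.txt} staged={b.txt, e.txt}
After op 13 (modify b.txt): modified={a.txt, b.txt, c.txt, d.txt} staged={b.txt, e.txt}
After op 14 (git reset e.txt): modified={a.txt, b.txt, c.txt, d.txt, e.txt} staged={b.txt}
After op 15 (git reset b.txt): modified={a.txt, b.txt, c.txt, d.txt, e.txt} staged={none}

Answer: none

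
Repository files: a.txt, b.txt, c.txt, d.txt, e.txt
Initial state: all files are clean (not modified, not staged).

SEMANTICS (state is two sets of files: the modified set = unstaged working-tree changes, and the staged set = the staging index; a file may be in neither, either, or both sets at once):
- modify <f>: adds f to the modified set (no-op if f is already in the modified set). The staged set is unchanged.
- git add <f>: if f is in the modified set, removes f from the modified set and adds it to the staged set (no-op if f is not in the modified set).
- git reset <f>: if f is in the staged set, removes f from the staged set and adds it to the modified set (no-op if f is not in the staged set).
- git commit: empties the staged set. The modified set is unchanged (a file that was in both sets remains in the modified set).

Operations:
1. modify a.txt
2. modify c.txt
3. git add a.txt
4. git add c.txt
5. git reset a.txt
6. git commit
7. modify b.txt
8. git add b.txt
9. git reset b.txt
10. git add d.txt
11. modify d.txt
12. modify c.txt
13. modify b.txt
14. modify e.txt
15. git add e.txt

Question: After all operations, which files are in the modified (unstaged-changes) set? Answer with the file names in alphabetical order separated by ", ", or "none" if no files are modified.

After op 1 (modify a.txt): modified={a.txt} staged={none}
After op 2 (modify c.txt): modified={a.txt, c.txt} staged={none}
After op 3 (git add a.txt): modified={c.txt} staged={a.txt}
After op 4 (git add c.txt): modified={none} staged={a.txt, c.txt}
After op 5 (git reset a.txt): modified={a.txt} staged={c.txt}
After op 6 (git commit): modified={a.txt} staged={none}
After op 7 (modify b.txt): modified={a.txt, b.txt} staged={none}
After op 8 (git add b.txt): modified={a.txt} staged={b.txt}
After op 9 (git reset b.txt): modified={a.txt, b.txt} staged={none}
After op 10 (git add d.txt): modified={a.txt, b.txt} staged={none}
After op 11 (modify d.txt): modified={a.txt, b.txt, d.txt} staged={none}
After op 12 (modify c.txt): modified={a.txt, b.txt, c.txt, d.txt} staged={none}
After op 13 (modify b.txt): modified={a.txt, b.txt, c.txt, d.txt} staged={none}
After op 14 (modify e.txt): modified={a.txt, b.txt, c.txt, d.txt, e.txt} staged={none}
After op 15 (git add e.txt): modified={a.txt, b.txt, c.txt, d.txt} staged={e.txt}

Answer: a.txt, b.txt, c.txt, d.txt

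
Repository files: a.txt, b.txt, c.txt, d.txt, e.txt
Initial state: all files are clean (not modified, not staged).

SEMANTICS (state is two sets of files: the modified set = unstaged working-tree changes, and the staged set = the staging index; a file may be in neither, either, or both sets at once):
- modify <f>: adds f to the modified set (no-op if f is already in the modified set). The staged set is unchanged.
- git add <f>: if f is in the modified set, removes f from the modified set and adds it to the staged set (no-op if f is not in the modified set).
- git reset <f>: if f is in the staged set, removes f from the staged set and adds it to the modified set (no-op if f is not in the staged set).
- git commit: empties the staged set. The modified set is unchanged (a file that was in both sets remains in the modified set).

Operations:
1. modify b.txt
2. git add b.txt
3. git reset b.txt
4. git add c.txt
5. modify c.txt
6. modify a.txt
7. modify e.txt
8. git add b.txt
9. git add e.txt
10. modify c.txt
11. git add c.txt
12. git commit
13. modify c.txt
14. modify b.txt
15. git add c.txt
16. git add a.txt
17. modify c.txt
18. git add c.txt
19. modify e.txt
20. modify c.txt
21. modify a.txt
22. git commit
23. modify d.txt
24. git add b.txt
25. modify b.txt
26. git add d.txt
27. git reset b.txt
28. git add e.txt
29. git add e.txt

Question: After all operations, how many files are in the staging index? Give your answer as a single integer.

After op 1 (modify b.txt): modified={b.txt} staged={none}
After op 2 (git add b.txt): modified={none} staged={b.txt}
After op 3 (git reset b.txt): modified={b.txt} staged={none}
After op 4 (git add c.txt): modified={b.txt} staged={none}
After op 5 (modify c.txt): modified={b.txt, c.txt} staged={none}
After op 6 (modify a.txt): modified={a.txt, b.txt, c.txt} staged={none}
After op 7 (modify e.txt): modified={a.txt, b.txt, c.txt, e.txt} staged={none}
After op 8 (git add b.txt): modified={a.txt, c.txt, e.txt} staged={b.txt}
After op 9 (git add e.txt): modified={a.txt, c.txt} staged={b.txt, e.txt}
After op 10 (modify c.txt): modified={a.txt, c.txt} staged={b.txt, e.txt}
After op 11 (git add c.txt): modified={a.txt} staged={b.txt, c.txt, e.txt}
After op 12 (git commit): modified={a.txt} staged={none}
After op 13 (modify c.txt): modified={a.txt, c.txt} staged={none}
After op 14 (modify b.txt): modified={a.txt, b.txt, c.txt} staged={none}
After op 15 (git add c.txt): modified={a.txt, b.txt} staged={c.txt}
After op 16 (git add a.txt): modified={b.txt} staged={a.txt, c.txt}
After op 17 (modify c.txt): modified={b.txt, c.txt} staged={a.txt, c.txt}
After op 18 (git add c.txt): modified={b.txt} staged={a.txt, c.txt}
After op 19 (modify e.txt): modified={b.txt, e.txt} staged={a.txt, c.txt}
After op 20 (modify c.txt): modified={b.txt, c.txt, e.txt} staged={a.txt, c.txt}
After op 21 (modify a.txt): modified={a.txt, b.txt, c.txt, e.txt} staged={a.txt, c.txt}
After op 22 (git commit): modified={a.txt, b.txt, c.txt, e.txt} staged={none}
After op 23 (modify d.txt): modified={a.txt, b.txt, c.txt, d.txt, e.txt} staged={none}
After op 24 (git add b.txt): modified={a.txt, c.txt, d.txt, e.txt} staged={b.txt}
After op 25 (modify b.txt): modified={a.txt, b.txt, c.txt, d.txt, e.txt} staged={b.txt}
After op 26 (git add d.txt): modified={a.txt, b.txt, c.txt, e.txt} staged={b.txt, d.txt}
After op 27 (git reset b.txt): modified={a.txt, b.txt, c.txt, e.txt} staged={d.txt}
After op 28 (git add e.txt): modified={a.txt, b.txt, c.txt} staged={d.txt, e.txt}
After op 29 (git add e.txt): modified={a.txt, b.txt, c.txt} staged={d.txt, e.txt}
Final staged set: {d.txt, e.txt} -> count=2

Answer: 2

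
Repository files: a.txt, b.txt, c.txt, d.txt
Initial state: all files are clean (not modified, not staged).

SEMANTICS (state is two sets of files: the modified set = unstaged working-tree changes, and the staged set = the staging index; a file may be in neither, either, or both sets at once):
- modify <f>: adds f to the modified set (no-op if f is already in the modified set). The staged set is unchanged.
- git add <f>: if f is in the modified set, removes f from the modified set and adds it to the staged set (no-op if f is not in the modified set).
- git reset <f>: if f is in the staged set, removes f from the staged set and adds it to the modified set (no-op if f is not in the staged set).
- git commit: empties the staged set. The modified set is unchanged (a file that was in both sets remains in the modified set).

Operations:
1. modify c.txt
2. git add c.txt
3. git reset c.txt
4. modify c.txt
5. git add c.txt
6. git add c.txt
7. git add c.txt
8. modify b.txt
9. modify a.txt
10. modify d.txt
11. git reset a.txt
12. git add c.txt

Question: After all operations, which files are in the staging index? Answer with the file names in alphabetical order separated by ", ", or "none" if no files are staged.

After op 1 (modify c.txt): modified={c.txt} staged={none}
After op 2 (git add c.txt): modified={none} staged={c.txt}
After op 3 (git reset c.txt): modified={c.txt} staged={none}
After op 4 (modify c.txt): modified={c.txt} staged={none}
After op 5 (git add c.txt): modified={none} staged={c.txt}
After op 6 (git add c.txt): modified={none} staged={c.txt}
After op 7 (git add c.txt): modified={none} staged={c.txt}
After op 8 (modify b.txt): modified={b.txt} staged={c.txt}
After op 9 (modify a.txt): modified={a.txt, b.txt} staged={c.txt}
After op 10 (modify d.txt): modified={a.txt, b.txt, d.txt} staged={c.txt}
After op 11 (git reset a.txt): modified={a.txt, b.txt, d.txt} staged={c.txt}
After op 12 (git add c.txt): modified={a.txt, b.txt, d.txt} staged={c.txt}

Answer: c.txt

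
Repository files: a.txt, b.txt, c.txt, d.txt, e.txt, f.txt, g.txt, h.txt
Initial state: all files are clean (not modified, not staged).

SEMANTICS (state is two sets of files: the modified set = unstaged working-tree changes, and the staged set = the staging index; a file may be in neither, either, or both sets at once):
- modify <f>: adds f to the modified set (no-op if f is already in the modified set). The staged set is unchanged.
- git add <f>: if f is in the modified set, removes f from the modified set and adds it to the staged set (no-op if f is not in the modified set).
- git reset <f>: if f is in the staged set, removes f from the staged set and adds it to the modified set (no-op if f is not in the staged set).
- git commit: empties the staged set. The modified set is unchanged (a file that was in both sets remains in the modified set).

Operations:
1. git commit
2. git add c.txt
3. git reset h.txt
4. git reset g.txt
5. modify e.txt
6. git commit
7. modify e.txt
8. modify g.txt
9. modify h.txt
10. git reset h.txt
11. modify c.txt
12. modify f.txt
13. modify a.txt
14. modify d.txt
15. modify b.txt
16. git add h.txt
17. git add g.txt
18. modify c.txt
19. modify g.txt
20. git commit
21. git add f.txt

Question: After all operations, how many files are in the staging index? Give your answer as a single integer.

Answer: 1

Derivation:
After op 1 (git commit): modified={none} staged={none}
After op 2 (git add c.txt): modified={none} staged={none}
After op 3 (git reset h.txt): modified={none} staged={none}
After op 4 (git reset g.txt): modified={none} staged={none}
After op 5 (modify e.txt): modified={e.txt} staged={none}
After op 6 (git commit): modified={e.txt} staged={none}
After op 7 (modify e.txt): modified={e.txt} staged={none}
After op 8 (modify g.txt): modified={e.txt, g.txt} staged={none}
After op 9 (modify h.txt): modified={e.txt, g.txt, h.txt} staged={none}
After op 10 (git reset h.txt): modified={e.txt, g.txt, h.txt} staged={none}
After op 11 (modify c.txt): modified={c.txt, e.txt, g.txt, h.txt} staged={none}
After op 12 (modify f.txt): modified={c.txt, e.txt, f.txt, g.txt, h.txt} staged={none}
After op 13 (modify a.txt): modified={a.txt, c.txt, e.txt, f.txt, g.txt, h.txt} staged={none}
After op 14 (modify d.txt): modified={a.txt, c.txt, d.txt, e.txt, f.txt, g.txt, h.txt} staged={none}
After op 15 (modify b.txt): modified={a.txt, b.txt, c.txt, d.txt, e.txt, f.txt, g.txt, h.txt} staged={none}
After op 16 (git add h.txt): modified={a.txt, b.txt, c.txt, d.txt, e.txt, f.txt, g.txt} staged={h.txt}
After op 17 (git add g.txt): modified={a.txt, b.txt, c.txt, d.txt, e.txt, f.txt} staged={g.txt, h.txt}
After op 18 (modify c.txt): modified={a.txt, b.txt, c.txt, d.txt, e.txt, f.txt} staged={g.txt, h.txt}
After op 19 (modify g.txt): modified={a.txt, b.txt, c.txt, d.txt, e.txt, f.txt, g.txt} staged={g.txt, h.txt}
After op 20 (git commit): modified={a.txt, b.txt, c.txt, d.txt, e.txt, f.txt, g.txt} staged={none}
After op 21 (git add f.txt): modified={a.txt, b.txt, c.txt, d.txt, e.txt, g.txt} staged={f.txt}
Final staged set: {f.txt} -> count=1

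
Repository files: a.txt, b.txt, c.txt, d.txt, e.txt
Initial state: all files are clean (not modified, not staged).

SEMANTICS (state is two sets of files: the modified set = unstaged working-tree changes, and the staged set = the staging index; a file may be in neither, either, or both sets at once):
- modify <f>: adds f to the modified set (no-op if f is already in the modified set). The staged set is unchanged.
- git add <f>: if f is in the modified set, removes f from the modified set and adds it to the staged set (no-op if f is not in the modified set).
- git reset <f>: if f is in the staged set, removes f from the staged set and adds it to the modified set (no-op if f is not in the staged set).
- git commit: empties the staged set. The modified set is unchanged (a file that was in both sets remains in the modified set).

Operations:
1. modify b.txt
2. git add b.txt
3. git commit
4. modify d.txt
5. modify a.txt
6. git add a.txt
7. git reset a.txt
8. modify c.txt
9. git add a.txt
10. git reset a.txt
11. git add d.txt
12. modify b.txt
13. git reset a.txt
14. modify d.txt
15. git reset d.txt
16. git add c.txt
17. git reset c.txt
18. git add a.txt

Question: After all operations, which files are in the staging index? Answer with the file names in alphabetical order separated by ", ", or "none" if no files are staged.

Answer: a.txt

Derivation:
After op 1 (modify b.txt): modified={b.txt} staged={none}
After op 2 (git add b.txt): modified={none} staged={b.txt}
After op 3 (git commit): modified={none} staged={none}
After op 4 (modify d.txt): modified={d.txt} staged={none}
After op 5 (modify a.txt): modified={a.txt, d.txt} staged={none}
After op 6 (git add a.txt): modified={d.txt} staged={a.txt}
After op 7 (git reset a.txt): modified={a.txt, d.txt} staged={none}
After op 8 (modify c.txt): modified={a.txt, c.txt, d.txt} staged={none}
After op 9 (git add a.txt): modified={c.txt, d.txt} staged={a.txt}
After op 10 (git reset a.txt): modified={a.txt, c.txt, d.txt} staged={none}
After op 11 (git add d.txt): modified={a.txt, c.txt} staged={d.txt}
After op 12 (modify b.txt): modified={a.txt, b.txt, c.txt} staged={d.txt}
After op 13 (git reset a.txt): modified={a.txt, b.txt, c.txt} staged={d.txt}
After op 14 (modify d.txt): modified={a.txt, b.txt, c.txt, d.txt} staged={d.txt}
After op 15 (git reset d.txt): modified={a.txt, b.txt, c.txt, d.txt} staged={none}
After op 16 (git add c.txt): modified={a.txt, b.txt, d.txt} staged={c.txt}
After op 17 (git reset c.txt): modified={a.txt, b.txt, c.txt, d.txt} staged={none}
After op 18 (git add a.txt): modified={b.txt, c.txt, d.txt} staged={a.txt}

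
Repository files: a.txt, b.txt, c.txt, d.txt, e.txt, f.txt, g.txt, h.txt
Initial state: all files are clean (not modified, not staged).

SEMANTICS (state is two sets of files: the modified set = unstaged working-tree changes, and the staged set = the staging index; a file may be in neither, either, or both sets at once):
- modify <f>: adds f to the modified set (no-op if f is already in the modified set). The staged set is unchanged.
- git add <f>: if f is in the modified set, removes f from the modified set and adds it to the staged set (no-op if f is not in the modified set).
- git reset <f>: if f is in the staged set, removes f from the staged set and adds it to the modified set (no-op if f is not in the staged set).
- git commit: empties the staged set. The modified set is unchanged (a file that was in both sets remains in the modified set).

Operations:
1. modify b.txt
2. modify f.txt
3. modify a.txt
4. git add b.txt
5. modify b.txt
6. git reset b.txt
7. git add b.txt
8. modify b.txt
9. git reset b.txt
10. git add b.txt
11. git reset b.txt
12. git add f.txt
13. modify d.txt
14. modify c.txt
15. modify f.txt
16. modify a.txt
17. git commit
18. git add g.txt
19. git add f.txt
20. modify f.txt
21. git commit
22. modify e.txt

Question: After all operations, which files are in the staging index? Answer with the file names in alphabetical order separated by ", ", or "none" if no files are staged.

Answer: none

Derivation:
After op 1 (modify b.txt): modified={b.txt} staged={none}
After op 2 (modify f.txt): modified={b.txt, f.txt} staged={none}
After op 3 (modify a.txt): modified={a.txt, b.txt, f.txt} staged={none}
After op 4 (git add b.txt): modified={a.txt, f.txt} staged={b.txt}
After op 5 (modify b.txt): modified={a.txt, b.txt, f.txt} staged={b.txt}
After op 6 (git reset b.txt): modified={a.txt, b.txt, f.txt} staged={none}
After op 7 (git add b.txt): modified={a.txt, f.txt} staged={b.txt}
After op 8 (modify b.txt): modified={a.txt, b.txt, f.txt} staged={b.txt}
After op 9 (git reset b.txt): modified={a.txt, b.txt, f.txt} staged={none}
After op 10 (git add b.txt): modified={a.txt, f.txt} staged={b.txt}
After op 11 (git reset b.txt): modified={a.txt, b.txt, f.txt} staged={none}
After op 12 (git add f.txt): modified={a.txt, b.txt} staged={f.txt}
After op 13 (modify d.txt): modified={a.txt, b.txt, d.txt} staged={f.txt}
After op 14 (modify c.txt): modified={a.txt, b.txt, c.txt, d.txt} staged={f.txt}
After op 15 (modify f.txt): modified={a.txt, b.txt, c.txt, d.txt, f.txt} staged={f.txt}
After op 16 (modify a.txt): modified={a.txt, b.txt, c.txt, d.txt, f.txt} staged={f.txt}
After op 17 (git commit): modified={a.txt, b.txt, c.txt, d.txt, f.txt} staged={none}
After op 18 (git add g.txt): modified={a.txt, b.txt, c.txt, d.txt, f.txt} staged={none}
After op 19 (git add f.txt): modified={a.txt, b.txt, c.txt, d.txt} staged={f.txt}
After op 20 (modify f.txt): modified={a.txt, b.txt, c.txt, d.txt, f.txt} staged={f.txt}
After op 21 (git commit): modified={a.txt, b.txt, c.txt, d.txt, f.txt} staged={none}
After op 22 (modify e.txt): modified={a.txt, b.txt, c.txt, d.txt, e.txt, f.txt} staged={none}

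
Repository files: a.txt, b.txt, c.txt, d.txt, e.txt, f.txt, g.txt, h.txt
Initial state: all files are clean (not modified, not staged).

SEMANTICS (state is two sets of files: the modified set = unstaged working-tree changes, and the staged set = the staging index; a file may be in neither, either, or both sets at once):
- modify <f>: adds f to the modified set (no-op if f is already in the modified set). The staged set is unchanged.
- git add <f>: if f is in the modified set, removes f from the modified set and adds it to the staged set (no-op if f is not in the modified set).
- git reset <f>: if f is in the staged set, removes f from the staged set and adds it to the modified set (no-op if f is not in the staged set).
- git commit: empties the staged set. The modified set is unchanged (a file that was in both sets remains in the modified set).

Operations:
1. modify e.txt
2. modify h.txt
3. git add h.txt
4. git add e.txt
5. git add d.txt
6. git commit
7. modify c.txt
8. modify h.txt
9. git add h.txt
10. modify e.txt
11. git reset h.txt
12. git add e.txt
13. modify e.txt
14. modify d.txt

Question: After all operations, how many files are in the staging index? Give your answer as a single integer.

Answer: 1

Derivation:
After op 1 (modify e.txt): modified={e.txt} staged={none}
After op 2 (modify h.txt): modified={e.txt, h.txt} staged={none}
After op 3 (git add h.txt): modified={e.txt} staged={h.txt}
After op 4 (git add e.txt): modified={none} staged={e.txt, h.txt}
After op 5 (git add d.txt): modified={none} staged={e.txt, h.txt}
After op 6 (git commit): modified={none} staged={none}
After op 7 (modify c.txt): modified={c.txt} staged={none}
After op 8 (modify h.txt): modified={c.txt, h.txt} staged={none}
After op 9 (git add h.txt): modified={c.txt} staged={h.txt}
After op 10 (modify e.txt): modified={c.txt, e.txt} staged={h.txt}
After op 11 (git reset h.txt): modified={c.txt, e.txt, h.txt} staged={none}
After op 12 (git add e.txt): modified={c.txt, h.txt} staged={e.txt}
After op 13 (modify e.txt): modified={c.txt, e.txt, h.txt} staged={e.txt}
After op 14 (modify d.txt): modified={c.txt, d.txt, e.txt, h.txt} staged={e.txt}
Final staged set: {e.txt} -> count=1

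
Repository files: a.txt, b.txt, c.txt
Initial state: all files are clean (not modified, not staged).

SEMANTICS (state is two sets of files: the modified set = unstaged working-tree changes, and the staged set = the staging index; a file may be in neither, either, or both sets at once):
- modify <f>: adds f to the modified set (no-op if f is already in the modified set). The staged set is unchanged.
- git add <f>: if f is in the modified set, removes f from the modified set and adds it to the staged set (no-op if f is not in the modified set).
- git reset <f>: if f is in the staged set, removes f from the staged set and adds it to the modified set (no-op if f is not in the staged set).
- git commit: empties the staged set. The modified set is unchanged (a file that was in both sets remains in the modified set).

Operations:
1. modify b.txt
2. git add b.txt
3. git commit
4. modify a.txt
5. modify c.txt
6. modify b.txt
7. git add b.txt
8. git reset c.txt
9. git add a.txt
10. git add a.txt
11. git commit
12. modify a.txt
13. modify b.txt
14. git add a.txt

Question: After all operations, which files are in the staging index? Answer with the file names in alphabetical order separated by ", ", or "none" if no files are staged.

After op 1 (modify b.txt): modified={b.txt} staged={none}
After op 2 (git add b.txt): modified={none} staged={b.txt}
After op 3 (git commit): modified={none} staged={none}
After op 4 (modify a.txt): modified={a.txt} staged={none}
After op 5 (modify c.txt): modified={a.txt, c.txt} staged={none}
After op 6 (modify b.txt): modified={a.txt, b.txt, c.txt} staged={none}
After op 7 (git add b.txt): modified={a.txt, c.txt} staged={b.txt}
After op 8 (git reset c.txt): modified={a.txt, c.txt} staged={b.txt}
After op 9 (git add a.txt): modified={c.txt} staged={a.txt, b.txt}
After op 10 (git add a.txt): modified={c.txt} staged={a.txt, b.txt}
After op 11 (git commit): modified={c.txt} staged={none}
After op 12 (modify a.txt): modified={a.txt, c.txt} staged={none}
After op 13 (modify b.txt): modified={a.txt, b.txt, c.txt} staged={none}
After op 14 (git add a.txt): modified={b.txt, c.txt} staged={a.txt}

Answer: a.txt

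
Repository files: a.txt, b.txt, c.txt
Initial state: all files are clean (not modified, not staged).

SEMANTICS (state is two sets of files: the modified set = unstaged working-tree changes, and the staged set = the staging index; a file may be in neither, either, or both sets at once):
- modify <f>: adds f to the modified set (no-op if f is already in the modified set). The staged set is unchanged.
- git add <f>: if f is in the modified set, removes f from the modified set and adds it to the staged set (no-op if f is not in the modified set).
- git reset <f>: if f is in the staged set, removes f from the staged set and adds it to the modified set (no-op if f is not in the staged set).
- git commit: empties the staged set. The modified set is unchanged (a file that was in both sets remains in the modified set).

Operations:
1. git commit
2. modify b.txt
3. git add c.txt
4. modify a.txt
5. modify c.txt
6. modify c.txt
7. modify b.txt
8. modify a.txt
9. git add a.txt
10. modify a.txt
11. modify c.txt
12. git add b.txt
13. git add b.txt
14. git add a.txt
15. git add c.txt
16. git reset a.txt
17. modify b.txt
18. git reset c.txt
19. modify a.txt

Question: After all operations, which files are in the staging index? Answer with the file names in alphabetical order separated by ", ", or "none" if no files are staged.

Answer: b.txt

Derivation:
After op 1 (git commit): modified={none} staged={none}
After op 2 (modify b.txt): modified={b.txt} staged={none}
After op 3 (git add c.txt): modified={b.txt} staged={none}
After op 4 (modify a.txt): modified={a.txt, b.txt} staged={none}
After op 5 (modify c.txt): modified={a.txt, b.txt, c.txt} staged={none}
After op 6 (modify c.txt): modified={a.txt, b.txt, c.txt} staged={none}
After op 7 (modify b.txt): modified={a.txt, b.txt, c.txt} staged={none}
After op 8 (modify a.txt): modified={a.txt, b.txt, c.txt} staged={none}
After op 9 (git add a.txt): modified={b.txt, c.txt} staged={a.txt}
After op 10 (modify a.txt): modified={a.txt, b.txt, c.txt} staged={a.txt}
After op 11 (modify c.txt): modified={a.txt, b.txt, c.txt} staged={a.txt}
After op 12 (git add b.txt): modified={a.txt, c.txt} staged={a.txt, b.txt}
After op 13 (git add b.txt): modified={a.txt, c.txt} staged={a.txt, b.txt}
After op 14 (git add a.txt): modified={c.txt} staged={a.txt, b.txt}
After op 15 (git add c.txt): modified={none} staged={a.txt, b.txt, c.txt}
After op 16 (git reset a.txt): modified={a.txt} staged={b.txt, c.txt}
After op 17 (modify b.txt): modified={a.txt, b.txt} staged={b.txt, c.txt}
After op 18 (git reset c.txt): modified={a.txt, b.txt, c.txt} staged={b.txt}
After op 19 (modify a.txt): modified={a.txt, b.txt, c.txt} staged={b.txt}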